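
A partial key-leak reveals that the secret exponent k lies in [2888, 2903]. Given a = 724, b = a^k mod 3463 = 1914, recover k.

2903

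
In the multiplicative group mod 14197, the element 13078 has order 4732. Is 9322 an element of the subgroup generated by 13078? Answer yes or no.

no

9322 ∈ ⟨13078⟩ iff 9322^4732 ≡ 1 (mod 14197), since |⟨13078⟩| = 4732.
9322^4732 mod 14197 = 5123.
Since 5123 ≠ 1, 9322 does not lie in the subgroup.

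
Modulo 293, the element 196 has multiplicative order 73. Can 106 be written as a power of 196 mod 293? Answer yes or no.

no

106 ∈ ⟨196⟩ iff 106^73 ≡ 1 (mod 293), since |⟨196⟩| = 73.
106^73 mod 293 = 138.
Since 138 ≠ 1, 106 does not lie in the subgroup.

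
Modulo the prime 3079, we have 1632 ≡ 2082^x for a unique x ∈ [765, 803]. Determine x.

781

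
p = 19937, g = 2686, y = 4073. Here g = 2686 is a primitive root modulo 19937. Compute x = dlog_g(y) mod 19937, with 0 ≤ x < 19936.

Baby-step giant-step with m = ceil(sqrt(19936)) = 142.
Baby table (2686^j mod 19937 for j=0..141):
  0:1  1:2686  2:17339  3:19659  4:10898  5:4512  6:17473  7:780
  8:1695  9:7134  10:2467  11:7278  12:10448  13:11969  14:10290  15:6258
  16:2097  17:10308  18:14732  19:15144  20:5304  21:11526  22:16612  23:826
  24:5629  25:7248  26:9616  27:10161  28:18630  29:18247  30:6296  31:4480
  32:11269  33:4168  34:10591  35:17264  36:17579  37:6378  38:5425  39:17540
  40:1309  41:7062  42:8445  43:14901  44:10527  45:4856  46:4418  47:4233
  48:5748  49:7890  50:19446  51:16953  52:19587  53:16876  54:12135  55:17552
  56:13604  57:15760  58:5109  59:6118  60:4860  61:15162  62:13778  63:4636
  64:11608  65:17557  66:7097  67:2770  68:3719  69:797  70:7483  71:2842
  72:17678  73:13111  74:7404  75:9955  76:3613  77:15136  78:3753  79:12373
  80:18836  81:13327  82:9407  83:7023  84:3376  85:16538  86:1432  87:18448
  88:7883  89:644  90:15202  91:1596  92:401  93:488  94:14863  95:8144
  96:3895  97:14982  98:8786  99:13725  100:1837  101:9743  102:12354  103:7676
  104:2878  105:14689  106:19268  107:17333  108:3543  109:6549  110:6180  111:11896
  112:13582  113:16479  114:2454  115:12234  116:4348  117:15583  118:8175  119:7413
  120:14192  121:168  122:12634  123:2150  124:13107  125:16597  126:410  127:4725
  128:11418  129:5642  130:2292  131:15716  132:6547  133:808  134:17092  135:14138
  136:14620  137:13367  138:17162  139:2788  140:12193  141:13844
Giant step factor: 2686^(-142) ≡ 12152 (mod 19937).
Scan 4073·12152^i mod 19937 for i = 0, 1, …:
  i=0: 4073   i=1: 11462   i=2: 6342   i=3: 11479
  i=4: 13556   i=5: 13018   i=6: 14578   i=7: 11611
  i=8: 2723   i=9: 14413     …   i=57: 3066
  i=58: 15716
Match at i=58, j=131: x = 58·142 + 131 = 8367.

8367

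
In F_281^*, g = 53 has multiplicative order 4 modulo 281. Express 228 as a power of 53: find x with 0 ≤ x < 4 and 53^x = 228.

Successive powers of 53 modulo 281:
  53^0=1  53^1=53  53^2=280  53^3=228
So 53^3 ≡ 228 (mod 281), giving x = 3.

3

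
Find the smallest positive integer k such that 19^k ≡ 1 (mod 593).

The order of 19 must divide p − 1 = 592 = 2^4 · 37.
Divisors: 1, 2, 4, 8, 16, 37, 74, 148, 296, 592.
Check each in increasing order: 19^1 ≡ 19;  19^2 ≡ 361;  19^4 ≡ 454;  19^8 ≡ 345;  19^16 ≡ 425;  19^37 ≡ 516;  19^74 ≡ 592;  19^148 ≡ 1.
Smallest exponent giving 1 is 148.

148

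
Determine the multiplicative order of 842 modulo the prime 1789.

1788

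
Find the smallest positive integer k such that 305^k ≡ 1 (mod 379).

189

The order of 305 must divide p − 1 = 378 = 2 · 3^3 · 7.
Divisors: 1, 2, 3, 6, 7, 9, 14, 18, 21, 27, 42, 54, 63, 126, 189, 378.
Check each in increasing order: 305^1 ≡ 305;  305^2 ≡ 170;  305^3 ≡ 306;  305^6 ≡ 23;  305^7 ≡ 193;  305^9 ≡ 216;  305^14 ≡ 107;  305^18 ≡ 39;  305^21 ≡ 185;  305^27 ≡ 86;  305^42 ≡ 115;  305^54 ≡ 195;  305^63 ≡ 51;  305^126 ≡ 327;  305^189 ≡ 1.
Smallest exponent giving 1 is 189.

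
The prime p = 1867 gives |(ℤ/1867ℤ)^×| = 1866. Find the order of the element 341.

1866

The order of 341 must divide p − 1 = 1866 = 2 · 3 · 311.
Divisors: 1, 2, 3, 6, 311, 622, 933, 1866.
Check each in increasing order: 341^1 ≡ 341;  341^2 ≡ 527;  341^3 ≡ 475;  341^6 ≡ 1585;  341^311 ≡ 835;  341^622 ≡ 834;  341^933 ≡ 1866;  341^1866 ≡ 1.
Smallest exponent giving 1 is 1866.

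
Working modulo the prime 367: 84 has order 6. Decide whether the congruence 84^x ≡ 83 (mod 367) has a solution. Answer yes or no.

yes

⟨84⟩ has order 6; its elements mod 367 are {1, 83, 84, 283, 284, 366}.
83 is in this set.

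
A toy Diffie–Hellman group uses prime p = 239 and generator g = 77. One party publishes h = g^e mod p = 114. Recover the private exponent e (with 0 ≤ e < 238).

59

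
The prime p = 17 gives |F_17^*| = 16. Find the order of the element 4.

The order of 4 must divide p − 1 = 16 = 2^4.
Divisors: 1, 2, 4, 8, 16.
Check each in increasing order: 4^1 ≡ 4;  4^2 ≡ 16;  4^4 ≡ 1.
Smallest exponent giving 1 is 4.

4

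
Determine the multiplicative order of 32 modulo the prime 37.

36

The order of 32 must divide p − 1 = 36 = 2^2 · 3^2.
Divisors: 1, 2, 3, 4, 6, 9, 12, 18, 36.
Check each in increasing order: 32^1 ≡ 32;  32^2 ≡ 25;  32^3 ≡ 23;  32^4 ≡ 33;  32^6 ≡ 11;  32^9 ≡ 31;  32^12 ≡ 10;  32^18 ≡ 36;  32^36 ≡ 1.
Smallest exponent giving 1 is 36.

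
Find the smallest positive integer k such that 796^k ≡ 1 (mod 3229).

807

The order of 796 must divide p − 1 = 3228 = 2^2 · 3 · 269.
Divisors: 1, 2, 3, 4, 6, 12, 269, 538, 807, 1076, 1614, 3228.
Check each in increasing order: 796^1 ≡ 796;  796^2 ≡ 732;  796^3 ≡ 1452;  796^4 ≡ 3039;  796^6 ≡ 2996;  796^12 ≡ 2625;  796^269 ≡ 2314;  796^538 ≡ 914;  796^807 ≡ 1.
Smallest exponent giving 1 is 807.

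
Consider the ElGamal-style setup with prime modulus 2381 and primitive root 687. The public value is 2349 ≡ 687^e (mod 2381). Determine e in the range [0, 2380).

675

Baby-step giant-step with m = ceil(sqrt(2380)) = 49.
Baby table (687^j mod 2381 for j=0..48):
  0:1  1:687  2:531  3:504  4:1003  5:952  6:1630  7:740
  8:1227  9:75  10:1524  11:1729  12:2085  13:1414  14:2351  15:819
  16:737  17:1547  18:863  19:12  20:1101  21:1610  22:1286  23:131
  24:1900  25:512  26:1737  27:438  28:900  29:1621  30:1700  31:1210
  32:301  33:2021  34:304  35:1701  36:1897  37:832  38:144  39:1307
  40:272  41:1146  42:1572  43:1371  44:1382  45:1796  46:494  47:1276
  48:404
Giant step factor: 687^(-49) ≡ 1865 (mod 2381).
Scan 2349·1865^i mod 2381 for i = 0, 1, …:
  i=0: 2349   i=1: 2226   i=2: 1407   i=3: 193
  i=4: 414   i=5: 666   i=6: 1589   i=7: 1521
  i=8: 894   i=9: 610   i=10: 1913   i=11: 1007
  i=12: 1827   i=13: 144
Match at i=13, j=38: e = 13·49 + 38 = 675.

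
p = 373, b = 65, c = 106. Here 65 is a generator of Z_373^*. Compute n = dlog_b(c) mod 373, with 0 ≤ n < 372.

Baby-step giant-step with m = ceil(sqrt(372)) = 20.
Baby table (65^j mod 373 for j=0..19):
  0:1  1:65  2:122  3:97  4:337  5:271  6:84  7:238
  8:177  9:315  10:333  11:11  12:342  13:223  14:321  15:350
  16:370  17:178  18:7  19:82
Giant step factor: 65^(-20) ≡ 38 (mod 373).
Scan 106·38^i mod 373 for i = 0, 1, …:
  i=0: 106   i=1: 298   i=2: 134   i=3: 243
  i=4: 282   i=5: 272   i=6: 265   i=7: 372
  i=8: 335   i=9: 48     …   i=15: 120
  i=16: 84
Match at i=16, j=6: n = 16·20 + 6 = 326.

326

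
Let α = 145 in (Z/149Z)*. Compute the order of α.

37

The order of 145 must divide p − 1 = 148 = 2^2 · 37.
Divisors: 1, 2, 4, 37, 74, 148.
Check each in increasing order: 145^1 ≡ 145;  145^2 ≡ 16;  145^4 ≡ 107;  145^37 ≡ 1.
Smallest exponent giving 1 is 37.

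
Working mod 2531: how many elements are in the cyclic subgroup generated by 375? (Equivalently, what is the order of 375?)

The order of 375 must divide p − 1 = 2530 = 2 · 5 · 11 · 23.
Divisors: 1, 2, 5, 10, 11, 22, 23, 46, 55, 110, 115, 230, 253, 506, 1265, 2530.
Check each in increasing order: 375^1 ≡ 375;  375^2 ≡ 1420;  375^5 ≡ 1095;  375^10 ≡ 1862;  375^11 ≡ 2225;  375^22 ≡ 2520;  375^23 ≡ 937;  375^46 ≡ 2243;  375^55 ≡ 939;  375^110 ≡ 933;  375^115 ≡ 1642;  375^230 ≡ 649;  375^253 ≡ 673;  375^506 ≡ 2411;  375^1265 ≡ 1.
Smallest exponent giving 1 is 1265.

1265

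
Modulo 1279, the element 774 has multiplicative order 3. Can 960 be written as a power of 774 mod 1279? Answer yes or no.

⟨774⟩ has order 3; its elements mod 1279 are {1, 504, 774}.
960 is not in this set.

no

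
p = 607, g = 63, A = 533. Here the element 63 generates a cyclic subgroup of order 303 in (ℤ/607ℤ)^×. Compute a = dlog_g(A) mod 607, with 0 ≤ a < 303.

298

Baby-step giant-step with m = ceil(sqrt(303)) = 18.
Baby table (63^j mod 607 for j=0..17):
  0:1  1:63  2:327  3:570  4:97  5:41  6:155  7:53
  8:304  9:335  10:467  11:285  12:352  13:324  14:381  15:330
  16:152  17:471
Giant step factor: 63^(-18) ≡ 26 (mod 607).
Scan 533·26^i mod 607 for i = 0, 1, …:
  i=0: 533   i=1: 504   i=2: 357   i=3: 177
  i=4: 353   i=5: 73   i=6: 77   i=7: 181
  i=8: 457   i=9: 349     …   i=15: 88
  i=16: 467
Match at i=16, j=10: a = 16·18 + 10 = 298.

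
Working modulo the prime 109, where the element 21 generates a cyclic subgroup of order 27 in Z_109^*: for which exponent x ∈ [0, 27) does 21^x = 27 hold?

Successive powers of 21 modulo 109:
  21^0=1  21^1=21  21^2=5  21^3=105  21^4=25  21^5=89
  21^6=16  21^7=9  21^8=80  21^9=45  21^10=73  21^11=7
  21^12=38  21^13=35  21^14=81  21^15=66  21^16=78  21^17=3
  21^18=63  21^19=15  21^20=97  21^21=75  21^22=49  21^23=48
  21^24=27
So 21^24 ≡ 27 (mod 109), giving x = 24.

24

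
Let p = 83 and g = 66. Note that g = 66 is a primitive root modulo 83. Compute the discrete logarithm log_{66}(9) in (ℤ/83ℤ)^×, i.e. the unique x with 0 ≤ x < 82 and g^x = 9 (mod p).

Successive powers of 66 modulo 83:
  66^0=1  66^1=66  66^2=40  66^3=67  66^4=23  66^5=24
  66^6=7  66^7=47  66^8=31  66^9=54  66^10=78  66^11=2
  66^12=49  66^13=80  66^14=51  66^15=46  66^16=48  66^17=14
  66^18=11  66^19=62  66^20=25  66^21=73  66^22=4  66^23=15
  66^24=77  66^25=19  66^26=9
So 66^26 ≡ 9 (mod 83), giving x = 26.

26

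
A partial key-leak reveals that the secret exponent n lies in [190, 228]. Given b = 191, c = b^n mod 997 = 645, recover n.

208

Compute 191^190 mod 997 = 892, then multiply by 191 repeatedly:
  191^190=892  191^191=882  191^192=966  191^193=61  191^194=684
  191^195=37  191^196=88  191^197=856  191^198=985  191^199=699
  191^200=908  191^201=947  191^202=420  191^203=460  191^204=124
  191^205=753  191^206=255  191^207=849  191^208=645
Found 645 at exponent 208.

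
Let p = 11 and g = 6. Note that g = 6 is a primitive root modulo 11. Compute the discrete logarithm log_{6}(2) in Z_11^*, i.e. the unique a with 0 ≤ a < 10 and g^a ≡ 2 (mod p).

9

Successive powers of 6 modulo 11:
  6^0=1  6^1=6  6^2=3  6^3=7  6^4=9  6^5=10
  6^6=5  6^7=8  6^8=4  6^9=2
So 6^9 ≡ 2 (mod 11), giving a = 9.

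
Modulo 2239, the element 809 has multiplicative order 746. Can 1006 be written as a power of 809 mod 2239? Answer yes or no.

yes

1006 ∈ ⟨809⟩ iff 1006^746 ≡ 1 (mod 2239), since |⟨809⟩| = 746.
1006^746 mod 2239 = 1.
Since 1 = 1, 1006 lies in the subgroup.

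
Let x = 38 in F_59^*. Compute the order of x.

The order of 38 must divide p − 1 = 58 = 2 · 29.
Divisors: 1, 2, 29, 58.
Check each in increasing order: 38^1 ≡ 38;  38^2 ≡ 28;  38^29 ≡ 58;  38^58 ≡ 1.
Smallest exponent giving 1 is 58.

58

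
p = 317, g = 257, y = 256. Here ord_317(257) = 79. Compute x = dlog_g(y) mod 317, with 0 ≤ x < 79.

32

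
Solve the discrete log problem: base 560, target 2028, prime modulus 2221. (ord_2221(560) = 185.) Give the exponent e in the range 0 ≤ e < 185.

Baby-step giant-step with m = ceil(sqrt(185)) = 14.
Baby table (560^j mod 2221 for j=0..13):
  0:1  1:560  2:439  3:1530  4:1715  5:928  6:2187  7:949
  8:621  9:1284  10:1657  11:1763  12:1156  13:1049
Giant step factor: 560^(-14) ≡ 1838 (mod 2221).
Scan 2028·1838^i mod 2221 for i = 0, 1, …:
  i=0: 2028   i=1: 626   i=2: 110   i=3: 69
  i=4: 225   i=5: 444   i=6: 965   i=7: 1312
  i=8: 1671   i=9: 1876   i=10: 1096   i=11: 1
Match at i=11, j=0: e = 11·14 + 0 = 154.

154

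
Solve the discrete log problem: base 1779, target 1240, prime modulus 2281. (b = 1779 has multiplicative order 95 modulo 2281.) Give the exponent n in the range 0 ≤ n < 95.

85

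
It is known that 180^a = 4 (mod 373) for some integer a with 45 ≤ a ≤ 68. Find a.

46

Compute 180^45 mod 373 = 315, then multiply by 180 repeatedly:
  180^45=315  180^46=4
Found 4 at exponent 46.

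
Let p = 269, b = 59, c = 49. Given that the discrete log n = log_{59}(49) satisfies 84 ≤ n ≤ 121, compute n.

86

Compute 59^84 mod 269 = 81, then multiply by 59 repeatedly:
  59^84=81  59^85=206  59^86=49
Found 49 at exponent 86.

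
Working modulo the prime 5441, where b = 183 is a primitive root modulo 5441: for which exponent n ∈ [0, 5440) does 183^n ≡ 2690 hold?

5410

Baby-step giant-step with m = ceil(sqrt(5440)) = 74.
Baby table (183^j mod 5441 for j=0..73):
  0:1  1:183  2:843  3:1921  4:3319  5:3426  6:1243  7:4388
  8:3177  9:4645  10:1239  11:3656  12:5246  13:2402  14:4286  15:834
  16:274  17:1173  18:2460  19:4018  20:759  21:2872  22:3240  23:5292
  24:5379  25:4977  26:2144  27:600  28:980  29:5228  30:4549  31:5435
  32:4343  33:383  34:4797  35:1850  36:1208  37:3424  38:877  39:2702
  40:4776  41:3448  42:5269  43:1170  44:1911  45:1489  46:437  47:3797
  48:3844  49:1563  50:3097  51:887  52:4532  53:2324  54:894  55:372
  56:2784  57:3459  58:1841  59:5002  60:1278  61:5352  62:36  63:1147
  64:3143  65:3864  66:5223  67:3634  68:1220  69:179  70:111  71:3990
  72:1076  73:1032
Giant step factor: 183^(-74) ≡ 2450 (mod 5441).
Scan 2690·2450^i mod 5441 for i = 0, 1, …:
  i=0: 2690   i=1: 1449   i=2: 2518   i=3: 4447
  i=4: 2268   i=5: 1339   i=6: 5068   i=7: 238
  i=8: 913   i=9: 599     …   i=72: 119
  i=73: 3177
Match at i=73, j=8: n = 73·74 + 8 = 5410.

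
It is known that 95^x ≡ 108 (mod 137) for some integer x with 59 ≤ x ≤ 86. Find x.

Compute 95^59 mod 137 = 91, then multiply by 95 repeatedly:
  95^59=91  95^60=14  95^61=97  95^62=36  95^63=132
  95^64=73  95^65=85  95^66=129  95^67=62  95^68=136
  95^69=42  95^70=17  95^71=108
Found 108 at exponent 71.

71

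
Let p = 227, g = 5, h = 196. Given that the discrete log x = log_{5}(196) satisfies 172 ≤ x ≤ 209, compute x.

Compute 5^172 mod 227 = 196, then multiply by 5 repeatedly:
  5^172=196
Found 196 at exponent 172.

172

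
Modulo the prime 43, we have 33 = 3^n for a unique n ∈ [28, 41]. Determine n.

Compute 3^28 mod 43 = 6, then multiply by 3 repeatedly:
  3^28=6  3^29=18  3^30=11  3^31=33
Found 33 at exponent 31.

31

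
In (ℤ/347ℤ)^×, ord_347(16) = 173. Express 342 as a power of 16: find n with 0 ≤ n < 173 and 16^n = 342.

Successive powers of 16 modulo 347:
  16^0=1  16^1=16  16^2=256  16^3=279  16^4=300  16^5=289
  16^6=113  16^7=73  16^8=127  16^9=297  16^10=241  16^11=39
  16^12=277  16^13=268  16^14=124  16^15=249  16^16=167  16^17=243
  16^18=71  16^19=95  16^20=132  16^21=30  16^22=133  16^23=46
  16^24=42  16^25=325  16^26=342
So 16^26 ≡ 342 (mod 347), giving n = 26.

26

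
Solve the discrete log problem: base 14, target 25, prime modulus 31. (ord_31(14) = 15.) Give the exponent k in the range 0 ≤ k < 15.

Successive powers of 14 modulo 31:
  14^0=1  14^1=14  14^2=10  14^3=16  14^4=7  14^5=5
  14^6=8  14^7=19  14^8=18  14^9=4  14^10=25
So 14^10 ≡ 25 (mod 31), giving k = 10.

10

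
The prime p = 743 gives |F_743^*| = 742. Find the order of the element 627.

53

The order of 627 must divide p − 1 = 742 = 2 · 7 · 53.
Divisors: 1, 2, 7, 14, 53, 106, 371, 742.
Check each in increasing order: 627^1 ≡ 627;  627^2 ≡ 82;  627^7 ≡ 238;  627^14 ≡ 176;  627^53 ≡ 1.
Smallest exponent giving 1 is 53.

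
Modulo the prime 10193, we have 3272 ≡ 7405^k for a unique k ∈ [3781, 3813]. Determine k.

3802

Compute 7405^3781 mod 10193 = 5988, then multiply by 7405 repeatedly:
  7405^3781=5988  7405^3782=1590  7405^3783=1035  7405^3784=9232  7405^3785=8702
  7405^3786=8357  7405^3787=1882  7405^3788=2379  7405^3789=2991  7405^3790=9159
  7405^3791=8366  7405^3792=7369  7405^3793=4316  7405^3794=4925  7405^3795=9264
  7405^3796=1030  7405^3797=2786  7405^3798=9891  7405^3799=6150  7405^3800=8619
  7405^3801=5322  7405^3802=3272
Found 3272 at exponent 3802.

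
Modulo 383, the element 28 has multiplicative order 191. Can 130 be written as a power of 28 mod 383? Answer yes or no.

yes

130 ∈ ⟨28⟩ iff 130^191 ≡ 1 (mod 383), since |⟨28⟩| = 191.
130^191 mod 383 = 1.
Since 1 = 1, 130 lies in the subgroup.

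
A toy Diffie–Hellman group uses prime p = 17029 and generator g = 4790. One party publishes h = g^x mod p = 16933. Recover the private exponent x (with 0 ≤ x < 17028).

6933

Baby-step giant-step with m = ceil(sqrt(17028)) = 131.
Baby table (4790^j mod 17029 for j=0..130):
  0:1  1:4790  2:6037  3:1988  4:3309  5:13140  6:1416  7:5098
  8:16863  9:5223  10:2569  11:10572  12:12663  13:15501  14:3350  15:5182
  16:10527  17:1461  18:16300  19:16064  20:9538  21:15242  22:5857  23:8267
  24:6505  25:12909  26:1811  27:6929  28:389  29:7149  30:15420  31:7027
  32:10026  33:2760  34:5896  35:7758  36:3542  37:5296  38:11659  39:8519
  40:4526  41:1623  42:8946  43:6376  44:8043  45:6372  46:5912  47:16282
  48:14989  49:3046  50:13516  51:14411  52:10153  53:15075  54:6290  55:4799
  56:15089  57:5234  58:4172  59:8863  60:473  61:813  62:11658  63:3729
  64:15518  65:16664  66:5637  67:10265  68:6627  69:1274  70:6078  71:11059
  72:12420  73:9503  74:853  75:15939  76:6803  77:9893  78:12792  79:3338
  80:15818  81:6199  82:11663  83:10650  84:11645  85:9575  86:5153  87:7849
  88:13707  89:9735  90:5248  91:3116  92:8236  93:11276  94:13081  95:8299
  96:6524  97:1745  98:14340  99:10643  100:12173  101:1374  102:8266  103:1715
  104:6872  105:16852  106:3620  107:4278  108:5733  109:10322  110:7193  111:4803
  112:191  113:12353  114:12124  115:5070  116:1946  117:6477  118:15021  119:3065
  120:2352  121:9911  122:13867  123:9830  124:515  125:14674  126:9777  127:2080
  128:1235  129:6587  130:14022
Giant step factor: 4790^(-131) ≡ 9858 (mod 17029).
Scan 16933·9858^i mod 17029 for i = 0, 1, …:
  i=0: 16933   i=1: 7256   i=2: 7848   i=3: 2837
  i=4: 5528   i=5: 2224   i=6: 7869   i=7: 5507
  i=8: 16583   i=9: 13843     …   i=51: 5952
  i=52: 9911
Match at i=52, j=121: x = 52·131 + 121 = 6933.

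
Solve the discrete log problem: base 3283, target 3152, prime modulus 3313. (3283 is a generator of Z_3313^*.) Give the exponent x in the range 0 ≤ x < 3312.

770

Baby-step giant-step with m = ceil(sqrt(3312)) = 58.
Baby table (3283^j mod 3313 for j=0..57):
  0:1  1:3283  2:900  3:2817  4:1628  5:855  6:854  7:884
  8:3297  9:480  10:2165  11:1310  12:456  13:2885  14:2901  15:2421
  16:256  17:2259  18:1803  19:2231  20:2643  21:222  22:3279  23:1020
  24:2530  25:299  26:969  27:747  28:781  29:3074  30:544  31:245
  32:2589  33:1842  34:1061  35:1300  36:756  37:511  38:1235  39:2706
  40:1645  41:345  42:2902  43:2391  44:1156  45:1763  46:118  47:3086
  48:184  49:1106  50:3263  51:1500  52:1382  53:1609  54:1425  55:319
  56:369  57:2182
Giant step factor: 3283^(-58) ≡ 2580 (mod 3313).
Scan 3152·2580^i mod 3313 for i = 0, 1, …:
  i=0: 3152   i=1: 2058   i=2: 2214   i=3: 508
  i=4: 2005   i=5: 1307   i=6: 2739   i=7: 3304
  i=8: 3284   i=9: 1379   i=10: 2971   i=11: 2211
  i=12: 2707   i=13: 256
Match at i=13, j=16: x = 13·58 + 16 = 770.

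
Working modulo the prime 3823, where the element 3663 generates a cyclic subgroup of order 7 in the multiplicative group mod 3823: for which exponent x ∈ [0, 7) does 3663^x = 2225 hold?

4

Successive powers of 3663 modulo 3823:
  3663^0=1  3663^1=3663  3663^2=2662  3663^3=2256  3663^4=2225
So 3663^4 ≡ 2225 (mod 3823), giving x = 4.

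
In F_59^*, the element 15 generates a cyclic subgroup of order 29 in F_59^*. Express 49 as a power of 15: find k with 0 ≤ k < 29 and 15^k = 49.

Successive powers of 15 modulo 59:
  15^0=1  15^1=15  15^2=48  15^3=12  15^4=3  15^5=45
  15^6=26  15^7=36  15^8=9  15^9=17  15^10=19  15^11=49
So 15^11 ≡ 49 (mod 59), giving k = 11.

11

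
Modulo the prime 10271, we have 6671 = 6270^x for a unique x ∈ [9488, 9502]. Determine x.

Compute 6270^9488 mod 10271 = 879, then multiply by 6270 repeatedly:
  6270^9488=879  6270^9489=6074  6270^9490=9383  6270^9491=9393  6270^9492=196
  6270^9493=6671
Found 6671 at exponent 9493.

9493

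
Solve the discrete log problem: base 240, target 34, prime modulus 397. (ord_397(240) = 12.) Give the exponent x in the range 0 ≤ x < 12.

4

Successive powers of 240 modulo 397:
  240^0=1  240^1=240  240^2=35  240^3=63  240^4=34
So 240^4 ≡ 34 (mod 397), giving x = 4.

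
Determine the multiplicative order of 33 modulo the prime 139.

46

The order of 33 must divide p − 1 = 138 = 2 · 3 · 23.
Divisors: 1, 2, 3, 6, 23, 46, 69, 138.
Check each in increasing order: 33^1 ≡ 33;  33^2 ≡ 116;  33^3 ≡ 75;  33^6 ≡ 65;  33^23 ≡ 138;  33^46 ≡ 1.
Smallest exponent giving 1 is 46.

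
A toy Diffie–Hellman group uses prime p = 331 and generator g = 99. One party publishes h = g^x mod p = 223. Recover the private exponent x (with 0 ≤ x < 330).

Baby-step giant-step with m = ceil(sqrt(330)) = 19.
Baby table (99^j mod 331 for j=0..18):
  0:1  1:99  2:202  3:138  4:91  5:72  6:177  7:311
  8:6  9:263  10:219  11:166  12:215  13:101  14:69  15:211
  16:36  17:254  18:321
Giant step factor: 99^(-19) ≡ 221 (mod 331).
Scan 223·221^i mod 331 for i = 0, 1, …:
  i=0: 223   i=1: 295   i=2: 319   i=3: 327
  i=4: 109   i=5: 257   i=6: 196   i=7: 286
  i=8: 316   i=9: 326   i=10: 219
Match at i=10, j=10: x = 10·19 + 10 = 200.

200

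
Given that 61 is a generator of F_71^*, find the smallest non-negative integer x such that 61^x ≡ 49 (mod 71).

68

Baby-step giant-step with m = ceil(sqrt(70)) = 9.
Baby table (61^j mod 71 for j=0..8):
  0:1  1:61  2:29  3:65  4:60  5:39  6:36  7:66
  8:50
Giant step factor: 61^(-9) ≡ 47 (mod 71).
Scan 49·47^i mod 71 for i = 0, 1, …:
  i=0: 49   i=1: 31   i=2: 37   i=3: 35
  i=4: 12   i=5: 67   i=6: 25   i=7: 39
Match at i=7, j=5: x = 7·9 + 5 = 68.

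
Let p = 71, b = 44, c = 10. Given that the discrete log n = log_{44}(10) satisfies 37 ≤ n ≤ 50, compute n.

48

Compute 44^37 mod 71 = 52, then multiply by 44 repeatedly:
  44^37=52  44^38=16  44^39=65  44^40=20  44^41=28
  44^42=25  44^43=35  44^44=49  44^45=26  44^46=8
  44^47=68  44^48=10
Found 10 at exponent 48.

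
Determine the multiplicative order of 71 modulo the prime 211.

5

The order of 71 must divide p − 1 = 210 = 2 · 3 · 5 · 7.
Divisors: 1, 2, 3, 5, 6, 7, 10, 14, 15, 21, 30, 35, 42, 70, 105, 210.
Check each in increasing order: 71^1 ≡ 71;  71^2 ≡ 188;  71^3 ≡ 55;  71^5 ≡ 1.
Smallest exponent giving 1 is 5.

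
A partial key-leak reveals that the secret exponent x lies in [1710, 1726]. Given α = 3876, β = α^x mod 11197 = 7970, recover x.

Compute 3876^1710 mod 11197 = 2305, then multiply by 3876 repeatedly:
  3876^1710=2305  3876^1711=10171  3876^1712=9356  3876^1713=7970
Found 7970 at exponent 1713.

1713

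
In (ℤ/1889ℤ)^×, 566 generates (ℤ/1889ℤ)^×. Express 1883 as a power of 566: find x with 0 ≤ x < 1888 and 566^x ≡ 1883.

Baby-step giant-step with m = ceil(sqrt(1888)) = 44.
Baby table (566^j mod 1889 for j=0..43):
  0:1  1:566  2:1115  3:164  4:263  5:1516  6:450  7:1574
  8:1165  9:129  10:1232  11:271  12:377  13:1814  14:997  15:1380
  16:923  17:1054  18:1529  19:252  20:957  21:1408  22:1659  23:161
  24:454  25:60  26:1847  27:785  28:395  29:668  30:288  31:554
  32:1879  33:7  34:184  35:249  36:1148  37:1841  38:1167  39:1261
  40:1573  41:599  42:903  43:1068
Giant step factor: 566^(-44) ≡ 1653 (mod 1889).
Scan 1883·1653^i mod 1889 for i = 0, 1, …:
  i=0: 1883   i=1: 1416   i=2: 177   i=3: 1675
  i=4: 1390   i=5: 646   i=6: 553   i=7: 1722
  i=8: 1632   i=9: 204     …   i=41: 56
  i=42: 7
Match at i=42, j=33: x = 42·44 + 33 = 1881.

1881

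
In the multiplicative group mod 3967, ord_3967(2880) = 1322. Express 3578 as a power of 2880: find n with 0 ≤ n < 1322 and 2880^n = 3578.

979

Baby-step giant-step with m = ceil(sqrt(1322)) = 37.
Baby table (2880^j mod 3967 for j=0..36):
  0:1  1:2880  2:3370  3:2318  4:3346  5:637  6:1806  7:543
  8:842  9:1123  10:1135  11:3959  12:762  13:809  14:1291  15:1001
  16:2838  17:1420  18:3590  19:1198  20:2917  21:2821  22:64  23:1838
  24:1462  25:1573  26:3893  27:1098  28:541  29:3016  30:2317  31:466
  32:1234  33:3455  34:1164  35:205  36:3284
Giant step factor: 2880^(-37) ≡ 650 (mod 3967).
Scan 3578·650^i mod 3967 for i = 0, 1, …:
  i=0: 3578   i=1: 1038   i=2: 310   i=3: 3150
  i=4: 528   i=5: 2038   i=6: 3689   i=7: 1782
  i=8: 3903   i=9: 2037     …   i=25: 3603
  i=26: 1420
Match at i=26, j=17: n = 26·37 + 17 = 979.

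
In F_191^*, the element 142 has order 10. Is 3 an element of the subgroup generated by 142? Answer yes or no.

⟨142⟩ has order 10; its elements mod 191 are {1, 7, 39, 49, 82, 109, 142, 152, 184, 190}.
3 is not in this set.

no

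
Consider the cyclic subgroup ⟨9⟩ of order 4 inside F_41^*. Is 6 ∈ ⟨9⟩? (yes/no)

no

⟨9⟩ has order 4; its elements mod 41 are {1, 9, 32, 40}.
6 is not in this set.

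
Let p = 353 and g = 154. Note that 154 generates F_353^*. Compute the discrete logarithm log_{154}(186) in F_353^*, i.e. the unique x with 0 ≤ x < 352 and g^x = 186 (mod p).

246

Baby-step giant-step with m = ceil(sqrt(352)) = 19.
Baby table (154^j mod 353 for j=0..18):
  0:1  1:154  2:65  3:126  4:342  5:71  6:344  7:26
  8:121  9:278  10:99  11:67  12:81  13:119  14:323  15:322
  16:168  17:103  18:330
Giant step factor: 154^(-19) ≡ 147 (mod 353).
Scan 186·147^i mod 353 for i = 0, 1, …:
  i=0: 186   i=1: 161   i=2: 16   i=3: 234
  i=4: 157   i=5: 134   i=6: 283   i=7: 300
  i=8: 328   i=9: 208   i=10: 218   i=11: 276
  i=12: 330
Match at i=12, j=18: x = 12·19 + 18 = 246.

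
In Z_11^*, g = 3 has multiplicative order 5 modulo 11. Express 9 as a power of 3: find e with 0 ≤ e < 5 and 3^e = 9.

2

Successive powers of 3 modulo 11:
  3^0=1  3^1=3  3^2=9
So 3^2 ≡ 9 (mod 11), giving e = 2.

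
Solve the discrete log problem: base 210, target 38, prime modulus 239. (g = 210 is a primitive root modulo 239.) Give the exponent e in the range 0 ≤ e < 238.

Successive powers of 210 modulo 239:
  210^0=1  210^1=210  210^2=124  210^3=228  210^4=80  210^5=70
  210^6=121  210^7=76  210^8=186  210^9=103  210^10=120  210^11=105
  210^12=62  210^13=114  210^14=40  210^15=35  210^16=180  210^17=38
So 210^17 ≡ 38 (mod 239), giving e = 17.

17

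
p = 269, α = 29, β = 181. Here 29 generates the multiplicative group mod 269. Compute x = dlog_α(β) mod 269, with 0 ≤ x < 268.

Baby-step giant-step with m = ceil(sqrt(268)) = 17.
Baby table (29^j mod 269 for j=0..16):
  0:1  1:29  2:34  3:179  4:80  5:168  6:30  7:63
  8:213  9:259  10:248  11:198  12:93  13:7  14:203  15:238
  16:177
Giant step factor: 29^(-17) ≡ 159 (mod 269).
Scan 181·159^i mod 269 for i = 0, 1, …:
  i=0: 181   i=1: 265   i=2: 171   i=3: 20
  i=4: 221   i=5: 169   i=6: 240   i=7: 231
  i=8: 145   i=9: 190   i=10: 82   i=11: 126
  i=12: 128   i=13: 177
Match at i=13, j=16: x = 13·17 + 16 = 237.

237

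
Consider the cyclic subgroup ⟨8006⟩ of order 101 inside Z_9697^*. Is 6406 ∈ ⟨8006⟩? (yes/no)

no

6406 ∈ ⟨8006⟩ iff 6406^101 ≡ 1 (mod 9697), since |⟨8006⟩| = 101.
6406^101 mod 9697 = 9525.
Since 9525 ≠ 1, 6406 does not lie in the subgroup.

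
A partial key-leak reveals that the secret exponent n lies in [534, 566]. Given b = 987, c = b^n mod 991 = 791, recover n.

541

Compute 987^534 mod 991 = 616, then multiply by 987 repeatedly:
  987^534=616  987^535=509  987^536=937  987^537=216  987^538=127
  987^539=483  987^540=50  987^541=791
Found 791 at exponent 541.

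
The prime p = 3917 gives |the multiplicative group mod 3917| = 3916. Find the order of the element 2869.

979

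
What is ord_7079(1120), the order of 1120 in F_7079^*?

7078

The order of 1120 must divide p − 1 = 7078 = 2 · 3539.
Divisors: 1, 2, 3539, 7078.
Check each in increasing order: 1120^1 ≡ 1120;  1120^2 ≡ 1417;  1120^3539 ≡ 7078;  1120^7078 ≡ 1.
Smallest exponent giving 1 is 7078.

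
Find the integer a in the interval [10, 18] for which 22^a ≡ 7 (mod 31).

Compute 22^10 mod 31 = 5, then multiply by 22 repeatedly:
  22^10=5  22^11=17  22^12=2  22^13=13  22^14=7
Found 7 at exponent 14.

14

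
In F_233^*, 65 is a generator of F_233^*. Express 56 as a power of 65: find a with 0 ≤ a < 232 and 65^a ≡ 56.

Baby-step giant-step with m = ceil(sqrt(232)) = 16.
Baby table (65^j mod 233 for j=0..15):
  0:1  1:65  2:31  3:151  4:29  5:21  6:200  7:185
  8:142  9:143  10:208  11:6  12:157  13:186  14:207  15:174
Giant step factor: 65^(-16) ≡ 135 (mod 233).
Scan 56·135^i mod 233 for i = 0, 1, …:
  i=0: 56   i=1: 104   i=2: 60   i=3: 178
  i=4: 31
Match at i=4, j=2: a = 4·16 + 2 = 66.

66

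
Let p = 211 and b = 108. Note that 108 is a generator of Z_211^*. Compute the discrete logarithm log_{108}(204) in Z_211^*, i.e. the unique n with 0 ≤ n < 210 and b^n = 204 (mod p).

74

Baby-step giant-step with m = ceil(sqrt(210)) = 15.
Baby table (108^j mod 211 for j=0..14):
  0:1  1:108  2:59  3:42  4:105  5:157  6:76  7:190
  8:53  9:27  10:173  11:116  12:79  13:92  14:19
Giant step factor: 108^(-15) ≡ 40 (mod 211).
Scan 204·40^i mod 211 for i = 0, 1, …:
  i=0: 204   i=1: 142   i=2: 194   i=3: 164
  i=4: 19
Match at i=4, j=14: n = 4·15 + 14 = 74.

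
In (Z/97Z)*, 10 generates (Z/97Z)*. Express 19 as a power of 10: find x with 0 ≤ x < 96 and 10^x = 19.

Baby-step giant-step with m = ceil(sqrt(96)) = 10.
Baby table (10^j mod 97 for j=0..9):
  0:1  1:10  2:3  3:30  4:9  5:90  6:27  7:76
  8:81  9:34
Giant step factor: 10^(-10) ≡ 2 (mod 97).
Scan 19·2^i mod 97 for i = 0, 1, …:
  i=0: 19   i=1: 38   i=2: 76
Match at i=2, j=7: x = 2·10 + 7 = 27.

27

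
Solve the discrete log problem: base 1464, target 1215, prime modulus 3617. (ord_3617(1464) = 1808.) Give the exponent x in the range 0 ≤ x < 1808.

767

Baby-step giant-step with m = ceil(sqrt(1808)) = 43.
Baby table (1464^j mod 3617 for j=0..42):
  0:1  1:1464  2:2032  3:1674  4:2027  5:1588  6:2718  7:452
  8:3434  9:3363  10:695  11:1103  12:1610  13:2373  14:1752  15:475
  16:936  17:3078  18:3027  19:703  20:1964  21:3398  22:1297  23:3500
  24:2328  25:978  26:3077  27:1563  28:2288  29:290  30:1371  31:3326
  32:782  33:1876  34:1161  35:3331  36:868  37:1185  38:2297  39:2615
  40:1574  41:307  42:940
Giant step factor: 1464^(-43) ≡ 100 (mod 3617).
Scan 1215·100^i mod 3617 for i = 0, 1, …:
  i=0: 1215   i=1: 2139   i=2: 497   i=3: 2679
  i=4: 242   i=5: 2498   i=6: 227   i=7: 998
  i=8: 2141   i=9: 697     …   i=16: 3481
  i=17: 868
Match at i=17, j=36: x = 17·43 + 36 = 767.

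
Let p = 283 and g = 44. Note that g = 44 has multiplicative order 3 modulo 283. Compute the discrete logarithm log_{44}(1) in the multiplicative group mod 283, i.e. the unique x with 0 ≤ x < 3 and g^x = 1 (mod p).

Successive powers of 44 modulo 283:
  44^0=1
So 44^0 ≡ 1 (mod 283), giving x = 0.

0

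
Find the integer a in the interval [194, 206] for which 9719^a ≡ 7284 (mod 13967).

206

Compute 9719^194 mod 13967 = 10545, then multiply by 9719 repeatedly:
  9719^194=10545  9719^195=10976  9719^196=9765  9719^197=270  9719^198=12301
  9719^199=9866  9719^200=4199  9719^201=12474  9719^202=1246  9719^203=485
  9719^204=6836  9719^205=12032  9719^206=7284
Found 7284 at exponent 206.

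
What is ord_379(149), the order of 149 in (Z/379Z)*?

189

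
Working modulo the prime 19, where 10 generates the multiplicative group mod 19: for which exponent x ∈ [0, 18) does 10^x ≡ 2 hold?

17

Successive powers of 10 modulo 19:
  10^0=1  10^1=10  10^2=5  10^3=12  10^4=6  10^5=3
  10^6=11  10^7=15  10^8=17  10^9=18  10^10=9  10^11=14
  10^12=7  10^13=13  10^14=16  10^15=8  10^16=4  10^17=2
So 10^17 ≡ 2 (mod 19), giving x = 17.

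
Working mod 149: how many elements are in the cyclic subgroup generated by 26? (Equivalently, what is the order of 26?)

74

The order of 26 must divide p − 1 = 148 = 2^2 · 37.
Divisors: 1, 2, 4, 37, 74, 148.
Check each in increasing order: 26^1 ≡ 26;  26^2 ≡ 80;  26^4 ≡ 142;  26^37 ≡ 148;  26^74 ≡ 1.
Smallest exponent giving 1 is 74.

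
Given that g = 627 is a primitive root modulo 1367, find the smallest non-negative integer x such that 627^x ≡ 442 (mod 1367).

Baby-step giant-step with m = ceil(sqrt(1366)) = 37.
Baby table (627^j mod 1367 for j=0..36):
  0:1  1:627  2:800  3:1278  4:244  5:1251  6:1086  7:156
  8:755  9:403  10:1153  11:1155  12:1042  13:1275  14:1097  15:218
  16:1353  17:791  18:1103  19:1246  20:685  21:257  22:1200  23:550
  24:366  25:1193  26:262  27:234  28:449  29:1288  30:1046  31:1049
  32:196  33:1229  34:962  35:327  36:1346
Giant step factor: 627^(-37) ≡ 568 (mod 1367).
Scan 442·568^i mod 1367 for i = 0, 1, …:
  i=0: 442   i=1: 895   i=2: 1203   i=3: 1171
  i=4: 766   i=5: 382   i=6: 990   i=7: 483
  i=8: 944   i=9: 328     …   i=21: 565
  i=22: 1042
Match at i=22, j=12: x = 22·37 + 12 = 826.

826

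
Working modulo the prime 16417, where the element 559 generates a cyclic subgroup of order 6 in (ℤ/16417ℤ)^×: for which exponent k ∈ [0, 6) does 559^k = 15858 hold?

Successive powers of 559 modulo 16417:
  559^0=1  559^1=559  559^2=558  559^3=16416  559^4=15858
So 559^4 ≡ 15858 (mod 16417), giving k = 4.

4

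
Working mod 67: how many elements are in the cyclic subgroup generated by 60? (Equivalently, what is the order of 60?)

33

The order of 60 must divide p − 1 = 66 = 2 · 3 · 11.
Divisors: 1, 2, 3, 6, 11, 22, 33, 66.
Check each in increasing order: 60^1 ≡ 60;  60^2 ≡ 49;  60^3 ≡ 59;  60^6 ≡ 64;  60^11 ≡ 37;  60^22 ≡ 29;  60^33 ≡ 1.
Smallest exponent giving 1 is 33.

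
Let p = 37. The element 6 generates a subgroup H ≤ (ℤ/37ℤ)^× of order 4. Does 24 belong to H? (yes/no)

24 ∈ ⟨6⟩ iff 24^4 ≡ 1 (mod 37), since |⟨6⟩| = 4.
24^4 mod 37 = 34.
Since 34 ≠ 1, 24 does not lie in the subgroup.

no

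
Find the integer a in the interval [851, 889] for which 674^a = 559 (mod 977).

859

Compute 674^851 mod 977 = 852, then multiply by 674 repeatedly:
  674^851=852  674^852=749  674^853=694  674^854=750  674^855=391
  674^856=721  674^857=385  674^858=585  674^859=559
Found 559 at exponent 859.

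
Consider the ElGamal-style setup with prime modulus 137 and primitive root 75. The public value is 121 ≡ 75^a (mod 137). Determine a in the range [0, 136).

116

Baby-step giant-step with m = ceil(sqrt(136)) = 12.
Baby table (75^j mod 137 for j=0..11):
  0:1  1:75  2:8  3:52  4:64  5:5  6:101  7:40
  8:123  9:46  10:25  11:94
Giant step factor: 75^(-12) ≡ 87 (mod 137).
Scan 121·87^i mod 137 for i = 0, 1, …:
  i=0: 121   i=1: 115   i=2: 4   i=3: 74
  i=4: 136   i=5: 50   i=6: 103   i=7: 56
  i=8: 77   i=9: 123
Match at i=9, j=8: a = 9·12 + 8 = 116.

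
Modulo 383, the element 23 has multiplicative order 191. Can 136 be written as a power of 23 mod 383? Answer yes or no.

yes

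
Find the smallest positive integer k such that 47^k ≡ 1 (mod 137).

The order of 47 must divide p − 1 = 136 = 2^3 · 17.
Divisors: 1, 2, 4, 8, 17, 34, 68, 136.
Check each in increasing order: 47^1 ≡ 47;  47^2 ≡ 17;  47^4 ≡ 15;  47^8 ≡ 88;  47^17 ≡ 96;  47^34 ≡ 37;  47^68 ≡ 136;  47^136 ≡ 1.
Smallest exponent giving 1 is 136.

136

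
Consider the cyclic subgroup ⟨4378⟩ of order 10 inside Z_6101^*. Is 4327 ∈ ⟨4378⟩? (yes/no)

yes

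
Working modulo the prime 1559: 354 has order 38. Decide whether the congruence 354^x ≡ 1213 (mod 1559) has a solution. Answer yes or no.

yes

1213 ∈ ⟨354⟩ iff 1213^38 ≡ 1 (mod 1559), since |⟨354⟩| = 38.
1213^38 mod 1559 = 1.
Since 1 = 1, 1213 lies in the subgroup.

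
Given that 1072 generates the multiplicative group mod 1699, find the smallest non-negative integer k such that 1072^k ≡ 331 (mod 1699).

Baby-step giant-step with m = ceil(sqrt(1698)) = 42.
Baby table (1072^j mod 1699 for j=0..41):
  0:1  1:1072  2:660  3:736  4:656  5:1545  6:1414  7:300
  8:489  9:916  10:1629  11:1415  12:1372  13:1149  14:1652  15:586
  16:1261  17:1087  18:1449  19:442  20:1502  21:1191  22:803  23:1122
  24:1591  25:1455  26:78  27:365  28:510  29:1341  30:198  31:1580
  32:1556  33:1313  34:764  35:90  36:1336  37:1634  38:1678  39:1274
  40:1431  41:1534
Giant step factor: 1072^(-42) ≡ 988 (mod 1699).
Scan 331·988^i mod 1699 for i = 0, 1, …:
  i=0: 331   i=1: 820   i=2: 1436   i=3: 103
  i=4: 1523   i=5: 1109   i=6: 1536   i=7: 361
  i=8: 1577   i=9: 93     …   i=38: 739
  i=39: 1261
Match at i=39, j=16: k = 39·42 + 16 = 1654.

1654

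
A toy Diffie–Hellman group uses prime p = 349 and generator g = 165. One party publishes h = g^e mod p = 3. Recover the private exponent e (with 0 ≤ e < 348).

Baby-step giant-step with m = ceil(sqrt(348)) = 19.
Baby table (165^j mod 349 for j=0..18):
  0:1  1:165  2:3  3:146  4:9  5:89  6:27  7:267
  8:81  9:103  10:243  11:309  12:31  13:229  14:93  15:338
  16:279  17:316  18:139
Giant step factor: 165^(-19) ≡ 141 (mod 349).
Scan 3·141^i mod 349 for i = 0, 1, …:
  i=0: 3
Match at i=0, j=2: e = 0·19 + 2 = 2.

2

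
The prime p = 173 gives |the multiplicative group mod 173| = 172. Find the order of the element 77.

The order of 77 must divide p − 1 = 172 = 2^2 · 43.
Divisors: 1, 2, 4, 43, 86, 172.
Check each in increasing order: 77^1 ≡ 77;  77^2 ≡ 47;  77^4 ≡ 133;  77^43 ≡ 172;  77^86 ≡ 1.
Smallest exponent giving 1 is 86.

86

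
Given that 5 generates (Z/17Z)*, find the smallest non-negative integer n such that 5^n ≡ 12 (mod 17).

9

Successive powers of 5 modulo 17:
  5^0=1  5^1=5  5^2=8  5^3=6  5^4=13  5^5=14
  5^6=2  5^7=10  5^8=16  5^9=12
So 5^9 ≡ 12 (mod 17), giving n = 9.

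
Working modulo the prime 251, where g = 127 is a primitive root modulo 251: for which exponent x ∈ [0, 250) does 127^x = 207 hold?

26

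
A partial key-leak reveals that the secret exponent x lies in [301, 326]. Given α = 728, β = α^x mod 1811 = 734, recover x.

Compute 728^301 mod 1811 = 1043, then multiply by 728 repeatedly:
  728^301=1043  728^302=495  728^303=1782  728^304=620  728^305=421
  728^306=429  728^307=820  728^308=1141  728^309=1210  728^310=734
Found 734 at exponent 310.

310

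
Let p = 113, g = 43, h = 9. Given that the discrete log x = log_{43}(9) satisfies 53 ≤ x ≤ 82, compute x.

62

Compute 43^53 mod 113 = 108, then multiply by 43 repeatedly:
  43^53=108  43^54=11  43^55=21  43^56=112  43^57=70
  43^58=72  43^59=45  43^60=14  43^61=37  43^62=9
Found 9 at exponent 62.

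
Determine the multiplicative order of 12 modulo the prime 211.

14

The order of 12 must divide p − 1 = 210 = 2 · 3 · 5 · 7.
Divisors: 1, 2, 3, 5, 6, 7, 10, 14, 15, 21, 30, 35, 42, 70, 105, 210.
Check each in increasing order: 12^1 ≡ 12;  12^2 ≡ 144;  12^3 ≡ 40;  12^5 ≡ 63;  12^6 ≡ 123;  12^7 ≡ 210;  12^10 ≡ 171;  12^14 ≡ 1.
Smallest exponent giving 1 is 14.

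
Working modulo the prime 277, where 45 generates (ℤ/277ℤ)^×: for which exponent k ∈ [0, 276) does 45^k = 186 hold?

206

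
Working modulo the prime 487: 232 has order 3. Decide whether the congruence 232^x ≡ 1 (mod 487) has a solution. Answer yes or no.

yes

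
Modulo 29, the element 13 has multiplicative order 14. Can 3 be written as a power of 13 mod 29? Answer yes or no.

3 ∈ ⟨13⟩ iff 3^14 ≡ 1 (mod 29), since |⟨13⟩| = 14.
3^14 mod 29 = 28.
Since 28 ≠ 1, 3 does not lie in the subgroup.

no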